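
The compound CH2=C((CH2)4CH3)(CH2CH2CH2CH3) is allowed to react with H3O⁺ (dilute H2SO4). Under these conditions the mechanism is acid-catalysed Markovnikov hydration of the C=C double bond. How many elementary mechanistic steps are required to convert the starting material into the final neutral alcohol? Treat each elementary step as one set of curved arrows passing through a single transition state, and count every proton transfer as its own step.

Step 1: Protonation of the alkene by H3O⁺: the π bond acts as the nucleophile and picks up H⁺, giving the more stable (Markovnikov) tertiary carbocation. H2O is released.
(No 1,2-shift: no single shift to an adjacent carbon would give a more stable cation.)
Step 2: A lone pair on the oxygen of H2O attacks the carbocation, forming a C–O bond and an oxonium ion (a protonated alcohol).
Step 3: Deprotonation of the oxonium ion by a water molecule delivers the neutral alcohol and regenerates the acid catalyst.
Total: 3 elementary steps.

3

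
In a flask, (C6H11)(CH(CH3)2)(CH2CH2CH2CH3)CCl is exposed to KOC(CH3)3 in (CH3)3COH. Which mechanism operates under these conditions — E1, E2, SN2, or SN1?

Conditions: a strong/bulky base with a tertiary substrate bearing a β-hydrogen.
These conditions are the textbook signature of the E2 pathway.
A strong (often hindered) base removes a β-H in concert with loss of the leaving group — bimolecular elimination.

E2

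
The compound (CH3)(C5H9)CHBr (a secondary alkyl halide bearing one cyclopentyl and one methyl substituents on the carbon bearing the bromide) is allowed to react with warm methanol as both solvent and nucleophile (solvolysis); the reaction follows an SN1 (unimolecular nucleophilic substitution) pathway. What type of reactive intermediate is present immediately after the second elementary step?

Step 1: Ionisation: the C–Br σ-bond cleaves heterolytically; both bonding electrons depart with Br⁻, leaving a secondary carbocation at the α-carbon.
Step 2: A hydride (H with its bonding pair) migrates from the adjacent cyclopentyl carbon to the cationic centre — a 1,2-hydride shift — upgrading the secondary cation to a tertiary one.
After step 2 the species present is a tertiary carbocation.

tertiary carbocation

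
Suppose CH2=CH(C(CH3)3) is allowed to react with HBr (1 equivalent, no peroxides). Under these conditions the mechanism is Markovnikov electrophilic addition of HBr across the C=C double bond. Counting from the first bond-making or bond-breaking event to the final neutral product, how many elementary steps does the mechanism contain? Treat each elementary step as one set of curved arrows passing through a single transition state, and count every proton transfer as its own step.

3

Step 1: The π electrons of the C=C bond attack a proton of HBr; Markovnikov addition places the new C–H on the less-substituted alkene carbon, so the positive charge ends up on the more-substituted carbon — a secondary carbocation. The H–Br bond breaks heterolytically, releasing Br⁻.
Step 2: Carbocation rearrangement: a 1,2-methyl shift from the adjacent tert-butyl carbon converts the initially-formed secondary cation into the more stable tertiary cation.
Step 3: Nucleophilic attack by Br⁻ on the carbocation completes the addition, giving R–Br.
Total: 3 elementary steps.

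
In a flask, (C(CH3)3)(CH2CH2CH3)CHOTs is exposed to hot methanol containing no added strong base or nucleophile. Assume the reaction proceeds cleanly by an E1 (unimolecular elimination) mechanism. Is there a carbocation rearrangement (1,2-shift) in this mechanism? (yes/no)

yes

The first-formed carbocation is secondary.
The adjacent tert-butyl carbon has no hydrogen but bears methyl groups; migration of one methyl with its bonding pair (a 1,2-methyl shift) places the charge on a tertiary centre.
Tertiary is more stable than secondary, so the shift occurs.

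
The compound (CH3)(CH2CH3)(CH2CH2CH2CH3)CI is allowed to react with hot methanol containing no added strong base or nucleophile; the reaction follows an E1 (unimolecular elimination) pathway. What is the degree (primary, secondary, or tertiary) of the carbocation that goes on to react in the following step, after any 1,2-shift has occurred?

Step 1: Rate-determining heterolysis of the C–I bond gives I⁻ and a tertiary carbocation.
No single 1,2-shift to an adjacent carbon would give a more-substituted cation, so no rearrangement occurs.

tertiary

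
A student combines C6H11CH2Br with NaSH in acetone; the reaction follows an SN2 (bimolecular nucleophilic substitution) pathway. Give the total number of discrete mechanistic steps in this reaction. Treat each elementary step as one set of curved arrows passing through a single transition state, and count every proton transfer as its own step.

1

Step 1: HS⁻ attacks the back face of the α-carbon while Br⁻ departs with the C–Br bonding pair — a single concerted displacement through a pentacoordinate transition state.
Total: 1 elementary step.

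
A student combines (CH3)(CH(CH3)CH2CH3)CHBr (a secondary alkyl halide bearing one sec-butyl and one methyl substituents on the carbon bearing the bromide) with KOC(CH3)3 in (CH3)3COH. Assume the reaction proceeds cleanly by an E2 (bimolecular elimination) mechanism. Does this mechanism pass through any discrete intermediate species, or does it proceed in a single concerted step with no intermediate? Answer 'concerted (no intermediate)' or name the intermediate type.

concerted (no intermediate)

The strong base (CH3)3CO⁻ removes a β-hydrogen; in the same concerted event the electrons of the breaking C–H bond form the new π(C=C) bond and the C–Br σ-bond breaks, expelling Br⁻. Anti-periplanar geometry; one transition state.
All bond changes occur in one transition state; no discrete intermediate is formed.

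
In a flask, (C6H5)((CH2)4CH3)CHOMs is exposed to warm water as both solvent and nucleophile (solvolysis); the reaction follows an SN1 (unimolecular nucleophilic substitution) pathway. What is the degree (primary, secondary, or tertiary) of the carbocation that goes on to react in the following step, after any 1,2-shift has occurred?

secondary

Step 1: Ionisation: the C–O σ-bond cleaves heterolytically; both bonding electrons depart with MsO⁻, leaving a secondary carbocation at the α-carbon.
No single 1,2-shift to an adjacent carbon would give a more-substituted cation, so no rearrangement occurs.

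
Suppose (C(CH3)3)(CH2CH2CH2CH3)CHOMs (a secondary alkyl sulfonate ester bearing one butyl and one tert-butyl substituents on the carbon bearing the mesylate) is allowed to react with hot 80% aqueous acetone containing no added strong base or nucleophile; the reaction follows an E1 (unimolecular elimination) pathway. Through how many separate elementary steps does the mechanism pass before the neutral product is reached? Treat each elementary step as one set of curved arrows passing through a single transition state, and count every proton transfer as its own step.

Step 1: Unassisted departure of MsO⁻ (taking the C–O bonding pair) generates a secondary carbocation.
Step 2: A methyl group with its bonding pair migrates from the adjacent tert-butyl carbon to the cationic centre — a 1,2-methyl shift — upgrading the secondary cation to a tertiary one.
Step 3: A water molecule (solvent) deprotonates a β-carbon; as the C–H bond breaks, those electrons form the new alkene π bond.
Total: 3 elementary steps.

3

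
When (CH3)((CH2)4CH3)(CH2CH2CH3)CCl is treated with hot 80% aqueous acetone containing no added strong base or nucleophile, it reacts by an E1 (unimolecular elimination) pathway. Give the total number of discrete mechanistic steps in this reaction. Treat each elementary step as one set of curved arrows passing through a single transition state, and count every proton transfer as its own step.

2

Step 1: The C–Cl bond breaks with both electrons going to the chloride; Cl⁻ leaves and a tertiary carbocation remains.
(No 1,2-shift: no single shift to an adjacent carbon would give a more stable cation.)
Step 2: Loss of a β-proton to a water molecule of the solvent: the C–H bonding pair collapses toward the cationic carbon to form the C=C π bond, yielding the alkene.
Total: 2 elementary steps.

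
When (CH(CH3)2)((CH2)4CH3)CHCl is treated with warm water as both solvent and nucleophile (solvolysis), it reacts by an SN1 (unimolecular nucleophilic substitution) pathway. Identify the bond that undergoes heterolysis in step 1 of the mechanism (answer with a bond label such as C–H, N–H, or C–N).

C–Cl

Step 1: Unassisted departure of Cl⁻ (taking the C–Cl bonding pair) generates a secondary carbocation.
The bond broken in this step is the C–Cl bond.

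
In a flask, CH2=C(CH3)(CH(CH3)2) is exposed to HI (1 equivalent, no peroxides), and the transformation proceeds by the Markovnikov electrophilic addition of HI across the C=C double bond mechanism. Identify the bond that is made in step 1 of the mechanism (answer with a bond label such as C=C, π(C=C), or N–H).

C–H

Step 1: The π electrons of the C=C bond attack a proton of HI; Markovnikov addition places the new C–H on the less-substituted alkene carbon, so the positive charge ends up on the more-substituted carbon — a tertiary carbocation. The H–I bond breaks heterolytically, releasing I⁻.
The bond formed in this step is the C–H bond.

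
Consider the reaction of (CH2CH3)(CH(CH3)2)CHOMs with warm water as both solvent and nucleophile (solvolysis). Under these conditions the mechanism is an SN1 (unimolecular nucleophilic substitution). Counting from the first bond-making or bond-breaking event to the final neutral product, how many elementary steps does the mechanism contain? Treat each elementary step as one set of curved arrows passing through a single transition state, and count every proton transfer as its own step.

Step 1: Ionisation: the C–O σ-bond cleaves heterolytically; both bonding electrons depart with MsO⁻, leaving a secondary carbocation at the α-carbon.
Step 2: Carbocation rearrangement: a 1,2-hydride shift from the adjacent isopropyl carbon converts the initially-formed secondary cation into the more stable tertiary cation.
Step 3: A lone pair on the oxygen of H2O attacks the carbocation, forming a new C–O σ-bond and an oxonium ion.
Step 4: Deprotonation of the oxonium oxygen by solvent water yields the neutral alcohol.
Total: 4 elementary steps.

4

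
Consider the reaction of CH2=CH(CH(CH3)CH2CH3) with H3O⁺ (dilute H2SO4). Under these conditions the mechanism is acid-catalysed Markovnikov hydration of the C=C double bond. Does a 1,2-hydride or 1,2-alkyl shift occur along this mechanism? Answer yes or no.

The first-formed carbocation is secondary.
The adjacent sec-butyl carbon already bears 2 other carbon substituents and has a hydrogen to migrate; after a 1,2-hydride shift from that carbon the positive charge sits on a tertiary centre.
Tertiary is more stable than secondary, so the shift occurs.

yes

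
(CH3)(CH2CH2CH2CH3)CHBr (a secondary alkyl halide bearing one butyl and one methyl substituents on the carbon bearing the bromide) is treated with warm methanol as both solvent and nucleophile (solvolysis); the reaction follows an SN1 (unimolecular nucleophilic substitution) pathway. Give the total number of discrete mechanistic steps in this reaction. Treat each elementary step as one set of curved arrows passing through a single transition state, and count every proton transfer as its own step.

3

Step 1: The C–Br bond breaks with both electrons going to the bromide; Br⁻ leaves and a secondary carbocation remains.
(No 1,2-shift: no single shift to an adjacent carbon would give a more stable cation.)
Step 2: CH3OH donates an oxygen lone pair into the empty p orbital of the cation, giving a protonated ether (an oxonium ion).
Step 3: A second solvent molecule removes the proton on oxygen, giving the neutral ether product.
Total: 3 elementary steps.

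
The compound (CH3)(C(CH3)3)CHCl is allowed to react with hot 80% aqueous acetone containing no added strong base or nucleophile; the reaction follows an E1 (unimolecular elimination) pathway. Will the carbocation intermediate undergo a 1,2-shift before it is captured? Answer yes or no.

The first-formed carbocation is secondary.
The adjacent tert-butyl carbon has no hydrogen but bears methyl groups; migration of one methyl with its bonding pair (a 1,2-methyl shift) places the charge on a tertiary centre.
Tertiary is more stable than secondary, so the shift occurs.

yes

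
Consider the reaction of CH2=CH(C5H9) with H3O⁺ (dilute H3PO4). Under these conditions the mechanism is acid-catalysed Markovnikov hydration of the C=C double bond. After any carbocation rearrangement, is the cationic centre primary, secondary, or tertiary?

tertiary

Step 1: The π electrons of the C=C bond attack a proton of H3O⁺; Markovnikov addition places the new C–H on the less-substituted alkene carbon, so the positive charge ends up on the more-substituted carbon — a secondary carbocation. H2O is released.
Step 2: A 1,2-hydride shift from the adjacent cyclopentyl carbon moves the positive charge from the secondary centre to an adjacent carbon, generating a more stable tertiary carbocation.
The cation rearranges from secondary to tertiary via a 1,2-hydride shift from the adjacent cyclopentyl carbon; the tertiary cation is what reacts next.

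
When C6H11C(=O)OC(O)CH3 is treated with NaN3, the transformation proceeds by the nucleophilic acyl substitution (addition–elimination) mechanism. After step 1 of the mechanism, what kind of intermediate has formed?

tetrahedral intermediate

Step 1: N3⁻ adds to the carbonyl carbon; the C=O π electrons shift onto oxygen and a tetrahedral alkoxide intermediate forms.
After step 1 the species present is a tetrahedral intermediate.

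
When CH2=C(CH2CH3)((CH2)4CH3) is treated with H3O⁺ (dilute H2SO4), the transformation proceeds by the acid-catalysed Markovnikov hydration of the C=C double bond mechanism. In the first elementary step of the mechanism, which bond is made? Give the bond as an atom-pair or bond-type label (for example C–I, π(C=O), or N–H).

C–H

Step 1: Protonation of the alkene by H3O⁺: the π bond acts as the nucleophile and picks up H⁺, giving the more stable (Markovnikov) tertiary carbocation. H2O is released.
The bond formed in this step is the C–H bond.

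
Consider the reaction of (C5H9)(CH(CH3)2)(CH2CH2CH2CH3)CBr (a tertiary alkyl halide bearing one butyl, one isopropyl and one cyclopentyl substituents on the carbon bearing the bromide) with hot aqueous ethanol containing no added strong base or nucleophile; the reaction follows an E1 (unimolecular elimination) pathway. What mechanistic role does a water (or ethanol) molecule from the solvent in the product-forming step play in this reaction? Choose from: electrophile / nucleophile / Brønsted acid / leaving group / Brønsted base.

Brønsted base

Step 2: A water (or ethanol) molecule (solvent) deprotonates a β-carbon; as the C–H bond breaks, those electrons form the new alkene π bond.
A water (or ethanol) molecule from the solvent in the product-forming step accepts a proton in a proton-transfer step — a Brønsted base.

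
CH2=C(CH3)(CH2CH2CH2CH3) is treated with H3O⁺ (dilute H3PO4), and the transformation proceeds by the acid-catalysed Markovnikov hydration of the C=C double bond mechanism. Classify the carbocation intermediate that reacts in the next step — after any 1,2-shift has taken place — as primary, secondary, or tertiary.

Step 1: The π electrons of the C=C bond attack a proton of H3O⁺; Markovnikov addition places the new C–H on the less-substituted alkene carbon, so the positive charge ends up on the more-substituted carbon — a tertiary carbocation. H2O is released.
No single 1,2-shift to an adjacent carbon would give a more-substituted cation, so no rearrangement occurs.

tertiary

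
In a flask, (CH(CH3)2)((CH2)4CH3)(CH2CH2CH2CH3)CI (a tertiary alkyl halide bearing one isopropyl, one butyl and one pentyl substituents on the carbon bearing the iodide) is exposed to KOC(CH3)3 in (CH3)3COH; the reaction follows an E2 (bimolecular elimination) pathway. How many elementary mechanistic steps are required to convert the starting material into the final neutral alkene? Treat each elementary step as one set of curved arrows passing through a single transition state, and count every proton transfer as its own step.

1

Step 1: The strong base (CH3)3CO⁻ removes a β-hydrogen; in the same concerted event the electrons of the breaking C–H bond form the new π(C=C) bond and the C–I σ-bond breaks, expelling I⁻. Anti-periplanar geometry; one transition state.
Total: 1 elementary step.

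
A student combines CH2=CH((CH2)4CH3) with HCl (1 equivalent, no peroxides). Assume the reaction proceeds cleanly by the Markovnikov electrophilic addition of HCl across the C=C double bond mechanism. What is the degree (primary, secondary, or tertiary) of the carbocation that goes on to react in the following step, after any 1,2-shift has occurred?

secondary

Step 1: Protonation of the alkene by HCl: the π bond acts as the nucleophile and picks up H⁺, giving the more stable (Markovnikov) secondary carbocation. The H–Cl bond breaks heterolytically, releasing Cl⁻.
No single 1,2-shift to an adjacent carbon would give a more-substituted cation, so no rearrangement occurs.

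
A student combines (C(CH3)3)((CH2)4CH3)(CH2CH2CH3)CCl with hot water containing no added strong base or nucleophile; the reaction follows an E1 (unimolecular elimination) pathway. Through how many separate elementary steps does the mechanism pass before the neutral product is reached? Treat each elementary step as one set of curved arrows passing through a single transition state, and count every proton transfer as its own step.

Step 1: The C–Cl bond breaks with both electrons going to the chloride; Cl⁻ leaves and a tertiary carbocation remains.
(No 1,2-shift: no single shift to an adjacent carbon would give a more stable cation.)
Step 2: A weak base (a water molecule from the solvent) removes a proton from a carbon adjacent to the cationic centre; the electrons of that C–H bond become the new π(C=C) bond, giving the alkene.
Total: 2 elementary steps.

2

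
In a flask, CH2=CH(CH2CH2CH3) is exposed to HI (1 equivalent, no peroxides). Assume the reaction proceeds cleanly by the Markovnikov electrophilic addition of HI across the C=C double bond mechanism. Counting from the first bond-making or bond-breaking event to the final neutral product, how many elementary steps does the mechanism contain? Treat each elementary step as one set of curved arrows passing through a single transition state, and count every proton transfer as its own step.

2

Step 1: Protonation of the alkene by HI: the π bond acts as the nucleophile and picks up H⁺, giving the more stable (Markovnikov) secondary carbocation. The H–I bond breaks heterolytically, releasing I⁻.
(No 1,2-shift: no single shift to an adjacent carbon would give a more stable cation.)
Step 2: Nucleophilic attack by I⁻ on the carbocation completes the addition, giving R–I.
Total: 2 elementary steps.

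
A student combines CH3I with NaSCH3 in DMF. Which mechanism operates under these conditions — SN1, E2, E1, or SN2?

Conditions: a methyl substrate with a strong nucleophile in the polar aprotic solvent DMF.
These conditions are the textbook signature of the SN2 pathway.
An unhindered substrate with a strong nucleophile in a polar aprotic solvent favours one-step backside displacement.

SN2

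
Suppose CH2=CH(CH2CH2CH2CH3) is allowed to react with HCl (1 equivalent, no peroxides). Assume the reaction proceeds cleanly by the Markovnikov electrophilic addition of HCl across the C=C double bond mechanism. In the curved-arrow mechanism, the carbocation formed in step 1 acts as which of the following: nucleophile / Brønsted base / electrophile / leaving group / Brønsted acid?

Step 2: Nucleophilic attack by Cl⁻ on the carbocation completes the addition, giving R–Cl.
The carbocation formed in step 1 accepts an electron pair into an empty or π* orbital — it is the electrophile.

electrophile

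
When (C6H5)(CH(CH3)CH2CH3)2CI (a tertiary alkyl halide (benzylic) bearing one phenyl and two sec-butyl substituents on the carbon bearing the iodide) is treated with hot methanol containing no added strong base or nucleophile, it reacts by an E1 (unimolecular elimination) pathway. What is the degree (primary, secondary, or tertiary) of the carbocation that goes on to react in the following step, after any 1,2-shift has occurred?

Step 1: Ionisation: the C–I σ-bond cleaves heterolytically; both bonding electrons depart with I⁻, leaving a tertiary carbocation at the α-carbon.
No single 1,2-shift to an adjacent carbon would give a more-substituted cation, so no rearrangement occurs.

tertiary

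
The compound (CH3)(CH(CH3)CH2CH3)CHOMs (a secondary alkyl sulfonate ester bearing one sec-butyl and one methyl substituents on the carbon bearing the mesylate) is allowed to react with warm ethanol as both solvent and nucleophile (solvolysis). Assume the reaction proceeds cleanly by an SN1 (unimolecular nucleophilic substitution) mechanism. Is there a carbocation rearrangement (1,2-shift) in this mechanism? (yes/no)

The first-formed carbocation is secondary.
The adjacent sec-butyl carbon already bears 2 other carbon substituents and has a hydrogen to migrate; after a 1,2-hydride shift from that carbon the positive charge sits on a tertiary centre.
Tertiary is more stable than secondary, so the shift occurs.

yes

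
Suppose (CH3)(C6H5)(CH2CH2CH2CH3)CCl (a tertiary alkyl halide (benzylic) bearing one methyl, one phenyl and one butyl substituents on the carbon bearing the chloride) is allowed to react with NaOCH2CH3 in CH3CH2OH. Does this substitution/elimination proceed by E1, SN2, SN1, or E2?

E2

Conditions: a strong base with a tertiary substrate bearing a β-hydrogen.
These conditions are the textbook signature of the E2 pathway.
A strong (often hindered) base removes a β-H in concert with loss of the leaving group — bimolecular elimination.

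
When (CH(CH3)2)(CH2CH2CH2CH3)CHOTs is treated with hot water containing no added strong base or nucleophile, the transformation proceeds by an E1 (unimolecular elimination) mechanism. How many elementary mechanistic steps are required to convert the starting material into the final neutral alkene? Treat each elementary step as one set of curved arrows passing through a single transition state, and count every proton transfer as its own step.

Step 1: Rate-determining heterolysis of the C–O bond gives TsO⁻ and a secondary carbocation.
Step 2: Carbocation rearrangement: a 1,2-hydride shift from the adjacent isopropyl carbon converts the initially-formed secondary cation into the more stable tertiary cation.
Step 3: A water molecule (solvent) deprotonates a β-carbon; as the C–H bond breaks, those electrons form the new alkene π bond.
Total: 3 elementary steps.

3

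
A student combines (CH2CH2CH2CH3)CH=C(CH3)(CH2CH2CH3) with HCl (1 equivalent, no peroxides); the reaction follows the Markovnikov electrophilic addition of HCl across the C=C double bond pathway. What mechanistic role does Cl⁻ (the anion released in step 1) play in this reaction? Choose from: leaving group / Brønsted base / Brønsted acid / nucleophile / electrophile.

Step 2: The Cl⁻ anion donates a lone pair to the carbocation, forming the new C–Cl σ-bond and giving the neutral alkyl halide.
Cl⁻ (the anion released in step 1) donates an electron pair to form a new σ-bond to carbon — it is the nucleophile.

nucleophile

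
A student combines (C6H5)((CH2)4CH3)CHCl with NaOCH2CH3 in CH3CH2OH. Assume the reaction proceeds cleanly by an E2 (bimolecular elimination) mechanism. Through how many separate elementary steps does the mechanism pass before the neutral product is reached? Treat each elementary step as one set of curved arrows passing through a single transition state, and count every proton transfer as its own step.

1

Step 1: The strong base CH3CH2O⁻ removes a β-hydrogen; in the same concerted event the electrons of the breaking C–H bond form the new π(C=C) bond and the C–Cl σ-bond breaks, expelling Cl⁻. Anti-periplanar geometry; one transition state.
Total: 1 elementary step.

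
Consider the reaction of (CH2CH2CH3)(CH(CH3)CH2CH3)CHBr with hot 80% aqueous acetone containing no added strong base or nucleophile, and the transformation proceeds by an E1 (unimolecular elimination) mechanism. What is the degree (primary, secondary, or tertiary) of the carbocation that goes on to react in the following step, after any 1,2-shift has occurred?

tertiary

Step 1: Unassisted departure of Br⁻ (taking the C–Br bonding pair) generates a secondary carbocation.
Step 2: Carbocation rearrangement: a 1,2-hydride shift from the adjacent sec-butyl carbon converts the initially-formed secondary cation into the more stable tertiary cation.
The cation rearranges from secondary to tertiary via a 1,2-hydride shift from the adjacent sec-butyl carbon; the tertiary cation is what reacts next.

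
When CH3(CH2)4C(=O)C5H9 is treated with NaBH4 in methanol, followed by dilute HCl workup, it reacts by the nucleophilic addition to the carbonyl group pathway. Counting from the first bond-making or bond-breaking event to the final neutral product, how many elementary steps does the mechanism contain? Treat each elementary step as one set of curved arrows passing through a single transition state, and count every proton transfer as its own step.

Step 1: H⁻ (delivered from BH4⁻) attacks the sp² carbonyl carbon; the C=O π bond breaks and the electrons end up as a lone pair on the alkoxide oxygen of the tetrahedral intermediate.
Step 2: Protonation of the alkoxide by dilute HCl workup furnishes an alcohol.
Total: 2 elementary steps.

2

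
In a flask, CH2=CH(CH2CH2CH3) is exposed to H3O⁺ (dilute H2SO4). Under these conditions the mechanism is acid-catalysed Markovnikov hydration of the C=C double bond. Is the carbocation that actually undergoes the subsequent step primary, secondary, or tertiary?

Step 1: Protonation of the alkene by H3O⁺: the π bond acts as the nucleophile and picks up H⁺, giving the more stable (Markovnikov) secondary carbocation. H2O is released.
No single 1,2-shift to an adjacent carbon would give a more-substituted cation, so no rearrangement occurs.

secondary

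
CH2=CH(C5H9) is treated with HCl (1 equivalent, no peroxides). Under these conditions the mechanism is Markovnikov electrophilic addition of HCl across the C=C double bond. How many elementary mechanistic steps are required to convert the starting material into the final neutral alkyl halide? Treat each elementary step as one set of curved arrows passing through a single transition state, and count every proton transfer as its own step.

Step 1: The π electrons of the C=C bond attack a proton of HCl; Markovnikov addition places the new C–H on the less-substituted alkene carbon, so the positive charge ends up on the more-substituted carbon — a secondary carbocation. The H–Cl bond breaks heterolytically, releasing Cl⁻.
Step 2: A hydride (H with its bonding pair) migrates from the adjacent cyclopentyl carbon to the cationic centre — a 1,2-hydride shift — upgrading the secondary cation to a tertiary one.
Step 3: The Cl⁻ anion donates a lone pair to the carbocation, forming the new C–Cl σ-bond and giving the neutral alkyl halide.
Total: 3 elementary steps.

3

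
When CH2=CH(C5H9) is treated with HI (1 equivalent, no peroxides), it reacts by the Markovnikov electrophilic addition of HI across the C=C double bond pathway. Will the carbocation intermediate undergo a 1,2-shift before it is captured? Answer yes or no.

The first-formed carbocation is secondary.
The adjacent cyclopentyl carbon already bears 2 other carbon substituents and has a hydrogen to migrate; after a 1,2-hydride shift from that carbon the positive charge sits on a tertiary centre.
Tertiary is more stable than secondary, so the shift occurs.

yes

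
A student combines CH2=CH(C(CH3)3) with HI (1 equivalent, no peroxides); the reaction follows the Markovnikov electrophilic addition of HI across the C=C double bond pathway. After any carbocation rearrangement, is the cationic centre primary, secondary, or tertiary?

tertiary

Step 1: Electrophilic addition begins with the π(C=C) electrons forming a bond to the proton of HI. Following Markovnikov's rule, the resulting cation is secondary. The H–I bond breaks heterolytically, releasing I⁻.
Step 2: A methyl group with its bonding pair migrates from the adjacent tert-butyl carbon to the cationic centre — a 1,2-methyl shift — upgrading the secondary cation to a tertiary one.
The cation rearranges from secondary to tertiary via a 1,2-methyl shift from the adjacent tert-butyl carbon; the tertiary cation is what reacts next.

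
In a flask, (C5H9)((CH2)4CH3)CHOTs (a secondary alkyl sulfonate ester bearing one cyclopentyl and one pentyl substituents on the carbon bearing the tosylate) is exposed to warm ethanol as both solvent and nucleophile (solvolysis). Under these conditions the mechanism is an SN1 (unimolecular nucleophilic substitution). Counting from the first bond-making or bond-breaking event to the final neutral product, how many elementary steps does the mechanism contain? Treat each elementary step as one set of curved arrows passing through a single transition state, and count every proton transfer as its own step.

Step 1: Unassisted departure of TsO⁻ (taking the C–O bonding pair) generates a secondary carbocation.
Step 2: A hydride (H with its bonding pair) migrates from the adjacent cyclopentyl carbon to the cationic centre — a 1,2-hydride shift — upgrading the secondary cation to a tertiary one.
Step 3: Nucleophilic capture: the oxygen of CH3CH2OH bonds to the cationic carbon, producing an oxonium-ion intermediate.
Step 4: A second solvent molecule removes the proton on oxygen, giving the neutral ether product.
Total: 4 elementary steps.

4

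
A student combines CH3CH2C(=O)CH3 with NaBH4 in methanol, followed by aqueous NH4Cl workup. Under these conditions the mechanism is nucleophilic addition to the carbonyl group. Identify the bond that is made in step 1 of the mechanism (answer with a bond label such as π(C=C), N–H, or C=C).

C–H

Step 1: Nucleophilic addition: H⁻ (delivered from BH4⁻) adds to the carbonyl carbon, pushing the π(C=O) electron pair onto oxygen and giving a tetrahedral alkoxide.
The bond formed in this step is the C–H bond.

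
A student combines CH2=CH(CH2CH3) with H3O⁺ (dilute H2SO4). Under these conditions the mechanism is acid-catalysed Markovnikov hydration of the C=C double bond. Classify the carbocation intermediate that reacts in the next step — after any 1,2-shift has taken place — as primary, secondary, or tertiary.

Step 1: Electrophilic addition begins with the π(C=C) electrons forming a bond to the proton of H3O⁺. Following Markovnikov's rule, the resulting cation is secondary. H2O is released.
No single 1,2-shift to an adjacent carbon would give a more-substituted cation, so no rearrangement occurs.

secondary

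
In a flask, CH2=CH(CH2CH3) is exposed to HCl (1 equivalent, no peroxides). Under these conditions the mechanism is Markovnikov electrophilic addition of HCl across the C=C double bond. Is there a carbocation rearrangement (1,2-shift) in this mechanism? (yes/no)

The first-formed carbocation is secondary.
No single 1,2-shift to an adjacent carbon would produce a more-substituted cation than the one already present, so no rearrangement occurs.

no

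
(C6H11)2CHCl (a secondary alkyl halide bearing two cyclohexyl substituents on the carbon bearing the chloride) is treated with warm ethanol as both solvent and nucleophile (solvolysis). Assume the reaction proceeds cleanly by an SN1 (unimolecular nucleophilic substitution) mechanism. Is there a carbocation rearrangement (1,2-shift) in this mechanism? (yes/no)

yes

The first-formed carbocation is secondary.
The adjacent cyclohexyl carbon already bears 2 other carbon substituents and has a hydrogen to migrate; after a 1,2-hydride shift from that carbon the positive charge sits on a tertiary centre.
Tertiary is more stable than secondary, so the shift occurs.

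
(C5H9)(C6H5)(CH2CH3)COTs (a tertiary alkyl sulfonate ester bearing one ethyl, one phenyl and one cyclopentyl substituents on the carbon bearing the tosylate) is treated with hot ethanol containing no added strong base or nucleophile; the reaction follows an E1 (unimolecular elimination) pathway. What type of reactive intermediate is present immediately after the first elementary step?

Step 1: Ionisation: the C–O σ-bond cleaves heterolytically; both bonding electrons depart with TsO⁻, leaving a tertiary carbocation at the α-carbon.
After step 1 the species present is a tertiary carbocation.

tertiary carbocation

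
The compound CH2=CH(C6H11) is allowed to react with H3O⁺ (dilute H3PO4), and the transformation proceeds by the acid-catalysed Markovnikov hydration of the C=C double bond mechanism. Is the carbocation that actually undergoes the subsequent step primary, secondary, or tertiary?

tertiary

Step 1: Electrophilic addition begins with the π(C=C) electrons forming a bond to the proton of H3O⁺. Following Markovnikov's rule, the resulting cation is secondary. H2O is released.
Step 2: A hydride (H with its bonding pair) migrates from the adjacent cyclohexyl carbon to the cationic centre — a 1,2-hydride shift — upgrading the secondary cation to a tertiary one.
The cation rearranges from secondary to tertiary via a 1,2-hydride shift from the adjacent cyclohexyl carbon; the tertiary cation is what reacts next.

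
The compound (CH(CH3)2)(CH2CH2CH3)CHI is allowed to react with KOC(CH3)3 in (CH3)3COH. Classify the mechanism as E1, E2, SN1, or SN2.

Conditions: a strong/bulky base with a secondary substrate bearing a β-hydrogen.
These conditions are the textbook signature of the E2 pathway.
A strong (often hindered) base removes a β-H in concert with loss of the leaving group — bimolecular elimination.

E2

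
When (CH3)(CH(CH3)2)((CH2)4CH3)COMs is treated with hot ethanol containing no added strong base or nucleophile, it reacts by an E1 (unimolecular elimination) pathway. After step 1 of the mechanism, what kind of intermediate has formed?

tertiary carbocation

Step 1: Unassisted departure of MsO⁻ (taking the C–O bonding pair) generates a tertiary carbocation.
After step 1 the species present is a tertiary carbocation.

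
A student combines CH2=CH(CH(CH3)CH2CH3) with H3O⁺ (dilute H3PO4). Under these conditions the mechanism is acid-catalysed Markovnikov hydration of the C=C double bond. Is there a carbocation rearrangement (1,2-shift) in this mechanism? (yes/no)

The first-formed carbocation is secondary.
The adjacent sec-butyl carbon already bears 2 other carbon substituents and has a hydrogen to migrate; after a 1,2-hydride shift from that carbon the positive charge sits on a tertiary centre.
Tertiary is more stable than secondary, so the shift occurs.

yes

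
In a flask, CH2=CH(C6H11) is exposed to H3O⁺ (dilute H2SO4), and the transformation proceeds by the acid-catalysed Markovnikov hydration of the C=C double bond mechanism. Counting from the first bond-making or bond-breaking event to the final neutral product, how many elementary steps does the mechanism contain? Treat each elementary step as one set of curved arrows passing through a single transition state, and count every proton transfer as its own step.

4

Step 1: Protonation of the alkene by H3O⁺: the π bond acts as the nucleophile and picks up H⁺, giving the more stable (Markovnikov) secondary carbocation. H2O is released.
Step 2: Carbocation rearrangement: a 1,2-hydride shift from the adjacent cyclohexyl carbon converts the initially-formed secondary cation into the more stable tertiary cation.
Step 3: Nucleophilic capture of the cation by H2O produces the protonated alcohol (an oxonium ion).
Step 4: Proton transfer from the O–H of the oxonium ion to H2O completes the catalytic cycle and yields the alcohol.
Total: 4 elementary steps.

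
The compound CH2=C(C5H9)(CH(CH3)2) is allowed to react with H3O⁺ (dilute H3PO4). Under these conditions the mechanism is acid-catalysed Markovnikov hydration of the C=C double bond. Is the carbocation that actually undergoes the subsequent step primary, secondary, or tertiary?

Step 1: Protonation of the alkene by H3O⁺: the π bond acts as the nucleophile and picks up H⁺, giving the more stable (Markovnikov) tertiary carbocation. H2O is released.
No single 1,2-shift to an adjacent carbon would give a more-substituted cation, so no rearrangement occurs.

tertiary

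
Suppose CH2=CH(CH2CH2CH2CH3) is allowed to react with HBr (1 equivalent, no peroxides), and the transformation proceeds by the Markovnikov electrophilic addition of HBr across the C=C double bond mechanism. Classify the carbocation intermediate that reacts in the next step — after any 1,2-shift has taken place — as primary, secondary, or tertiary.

secondary

Step 1: The π electrons of the C=C bond attack a proton of HBr; Markovnikov addition places the new C–H on the less-substituted alkene carbon, so the positive charge ends up on the more-substituted carbon — a secondary carbocation. The H–Br bond breaks heterolytically, releasing Br⁻.
No single 1,2-shift to an adjacent carbon would give a more-substituted cation, so no rearrangement occurs.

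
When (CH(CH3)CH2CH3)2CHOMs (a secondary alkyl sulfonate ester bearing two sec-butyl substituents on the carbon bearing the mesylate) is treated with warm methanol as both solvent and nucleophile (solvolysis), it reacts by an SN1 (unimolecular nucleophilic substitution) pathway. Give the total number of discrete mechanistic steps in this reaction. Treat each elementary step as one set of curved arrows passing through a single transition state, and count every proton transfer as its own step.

4

Step 1: Ionisation: the C–O σ-bond cleaves heterolytically; both bonding electrons depart with MsO⁻, leaving a secondary carbocation at the α-carbon.
Step 2: Carbocation rearrangement: a 1,2-hydride shift from the adjacent sec-butyl carbon converts the initially-formed secondary cation into the more stable tertiary cation.
Step 3: CH3OH donates an oxygen lone pair into the empty p orbital of the cation, giving a protonated ether (an oxonium ion).
Step 4: Proton transfer from the O–H of the oxonium ion to a solvent molecule delivers the neutral ether.
Total: 4 elementary steps.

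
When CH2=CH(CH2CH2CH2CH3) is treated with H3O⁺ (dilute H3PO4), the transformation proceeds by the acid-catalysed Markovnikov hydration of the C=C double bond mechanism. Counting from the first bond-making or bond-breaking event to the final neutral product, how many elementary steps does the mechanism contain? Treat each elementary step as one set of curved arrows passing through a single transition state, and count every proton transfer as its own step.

Step 1: Protonation of the alkene by H3O⁺: the π bond acts as the nucleophile and picks up H⁺, giving the more stable (Markovnikov) secondary carbocation. H2O is released.
(No 1,2-shift: no single shift to an adjacent carbon would give a more stable cation.)
Step 2: Water acts as the nucleophile: an oxygen lone pair bonds to the cationic carbon, giving an oxonium-ion intermediate.
Step 3: H2O removes a proton from the oxonium oxygen, regenerating H3O⁺ and giving the neutral alcohol.
Total: 3 elementary steps.

3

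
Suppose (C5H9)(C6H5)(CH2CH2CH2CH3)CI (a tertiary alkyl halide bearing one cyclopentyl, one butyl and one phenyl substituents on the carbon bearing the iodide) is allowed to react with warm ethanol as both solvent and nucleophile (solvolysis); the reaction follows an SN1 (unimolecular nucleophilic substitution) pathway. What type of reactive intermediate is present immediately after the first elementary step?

Step 1: The C–I bond breaks with both electrons going to the iodide; I⁻ leaves and a tertiary carbocation remains.
After step 1 the species present is a tertiary carbocation.

tertiary carbocation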